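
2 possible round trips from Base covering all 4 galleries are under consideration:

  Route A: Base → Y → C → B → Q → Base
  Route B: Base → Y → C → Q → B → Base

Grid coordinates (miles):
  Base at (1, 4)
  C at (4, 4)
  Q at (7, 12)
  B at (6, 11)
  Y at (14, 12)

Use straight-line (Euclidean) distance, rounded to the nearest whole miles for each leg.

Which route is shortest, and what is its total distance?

46 miles — Route A is the shortest.

Route A: 15 + 13 + 7 + 1 + 10 = 46
Route B: 15 + 13 + 9 + 1 + 9 = 47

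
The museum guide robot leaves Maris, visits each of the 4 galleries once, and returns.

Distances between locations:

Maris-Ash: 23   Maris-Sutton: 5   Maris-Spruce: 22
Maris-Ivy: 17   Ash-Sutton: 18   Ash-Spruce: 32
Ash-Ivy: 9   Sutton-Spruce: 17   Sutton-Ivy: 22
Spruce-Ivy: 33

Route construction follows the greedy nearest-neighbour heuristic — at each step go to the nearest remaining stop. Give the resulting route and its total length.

Total distance 80 via the nearest-neighbour route Maris → Sutton → Spruce → Ash → Ivy → Maris.

From Maris: distances to unvisited — Sutton=5, Ivy=17, Spruce=22, Ash=23. Nearest is Sutton (5).
From Sutton: distances to unvisited — Spruce=17, Ash=18, Ivy=22. Nearest is Spruce (17).
From Spruce: distances to unvisited — Ash=32, Ivy=33. Nearest is Ash (32).
From Ash: distances to unvisited — Ivy=9. Nearest is Ivy (9).
Return Ivy→Maris: 17.
Total = 5 + 17 + 32 + 9 + 17 = 80.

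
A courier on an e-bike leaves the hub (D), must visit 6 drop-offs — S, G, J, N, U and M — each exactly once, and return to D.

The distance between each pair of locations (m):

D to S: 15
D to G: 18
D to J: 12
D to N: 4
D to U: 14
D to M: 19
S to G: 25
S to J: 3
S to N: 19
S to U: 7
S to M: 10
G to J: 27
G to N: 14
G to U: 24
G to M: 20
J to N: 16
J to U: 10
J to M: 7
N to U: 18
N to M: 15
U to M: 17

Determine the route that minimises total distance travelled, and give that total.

Shortest round trip = 69 m.

There are 360 distinct closed tours to check (reversals are equivalent).
D - S - G - J - N - U - M - D: 15+25+27+16+18+17+19 = 137
D - S - G - J - N - M - U - D: 15+25+27+16+15+17+14 = 129
D - S - G - J - U - N - M - D: 15+25+27+10+18+15+19 = 129
D - S - G - J - U - M - N - D: 15+25+27+10+17+15+4 = 113
D - S - G - J - M - N - U - D: 15+25+27+7+15+18+14 = 121
D - S - G - J - M - U - N - D: 15+25+27+7+17+18+4 = 113
D - S - G - N - J - U - M - D: 15+25+14+16+10+17+19 = 116
D - S - G - N - J - M - U - D: 15+25+14+16+7+17+14 = 108
… (352 more)
D - N - G - M - J - S - U - D: 4+14+20+7+3+7+14 = 69  ← best
The minimum is 69.
One optimal route: D → N → G → M → J → S → U → D (or its reverse).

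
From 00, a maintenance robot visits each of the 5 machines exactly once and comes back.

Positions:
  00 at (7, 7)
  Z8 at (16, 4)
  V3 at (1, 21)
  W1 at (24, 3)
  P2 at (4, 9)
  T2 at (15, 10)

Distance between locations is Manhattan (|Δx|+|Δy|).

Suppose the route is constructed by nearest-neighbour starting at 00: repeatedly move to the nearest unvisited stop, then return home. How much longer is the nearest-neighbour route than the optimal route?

00: P2=5, T2=11, Z8=12, V3=20, W1=21 ⇒ P2
P2: T2=12, V3=15, Z8=17, W1=26 ⇒ T2
T2: Z8=7, W1=16, V3=25 ⇒ Z8
Z8: W1=9, V3=32 ⇒ W1
W1: V3=41 ⇒ V3
NN route 00 → P2 → T2 → Z8 → W1 → V3 → 00 costs 94.
Optimal: 00 → Z8 → W1 → T2 → V3 → P2 → 00 costs 82 (by enumerating all 60 distinct tours).
Excess = 94 − 82 = 12.

12 longer than the optimal tour.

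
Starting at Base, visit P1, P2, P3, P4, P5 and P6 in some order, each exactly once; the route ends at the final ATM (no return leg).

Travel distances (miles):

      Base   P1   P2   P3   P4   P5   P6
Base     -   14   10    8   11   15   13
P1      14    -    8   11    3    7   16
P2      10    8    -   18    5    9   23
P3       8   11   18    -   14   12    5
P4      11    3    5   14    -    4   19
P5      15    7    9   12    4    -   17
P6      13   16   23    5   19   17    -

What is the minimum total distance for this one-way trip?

Shortest open route: 42 miles.

There are 6! = 720 possible orderings.
Base - P1 - P2 - P3 - P4 - P5 - P6: 14+8+18+14+4+17 = 75
Base - P1 - P2 - P3 - P4 - P6 - P5: 14+8+18+14+19+17 = 90
Base - P1 - P2 - P3 - P5 - P4 - P6: 14+8+18+12+4+19 = 75
Base - P1 - P2 - P3 - P5 - P6 - P4: 14+8+18+12+17+19 = 88
Base - P1 - P2 - P3 - P6 - P4 - P5: 14+8+18+5+19+4 = 68
Base - P1 - P2 - P3 - P6 - P5 - P4: 14+8+18+5+17+4 = 66
Base - P1 - P2 - P4 - P3 - P5 - P6: 14+8+5+14+12+17 = 70
Base - P1 - P2 - P4 - P3 - P6 - P5: 14+8+5+14+5+17 = 63
… (712 more)
Base - P2 - P1 - P4 - P5 - P3 - P6: 10+8+3+4+12+5 = 42  ← best
The minimum is 42.
One shortest path: Base → P2 → P1 → P4 → P5 → P3 → P6.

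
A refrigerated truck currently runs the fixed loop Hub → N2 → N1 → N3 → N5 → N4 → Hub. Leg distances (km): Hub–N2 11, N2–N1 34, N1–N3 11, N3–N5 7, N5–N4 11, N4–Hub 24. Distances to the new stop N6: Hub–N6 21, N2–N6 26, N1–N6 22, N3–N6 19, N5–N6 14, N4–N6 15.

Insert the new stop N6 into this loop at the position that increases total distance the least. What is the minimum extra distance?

Minimum extra distance: 12 km, inserting N6 between N4 and Hub.

Insertion cost between consecutive stops i–j is d(i,N6) + d(N6,j) − d(i,j):
  between Hub and N2: 21 + 26 − 11 = 36
  between N2 and N1: 26 + 22 − 34 = 14
  between N1 and N3: 22 + 19 − 11 = 30
  between N3 and N5: 19 + 14 − 7 = 26
  between N5 and N4: 14 + 15 − 11 = 18
  between N4 and Hub: 15 + 21 − 24 = 12
Cheapest insertion is between N4 and Hub, adding 12.
New total = 98 + 12 = 110.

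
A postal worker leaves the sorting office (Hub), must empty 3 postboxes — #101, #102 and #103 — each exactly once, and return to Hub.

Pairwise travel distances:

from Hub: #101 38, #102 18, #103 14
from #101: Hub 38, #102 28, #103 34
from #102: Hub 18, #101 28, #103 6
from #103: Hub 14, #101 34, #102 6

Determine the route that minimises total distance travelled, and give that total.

There are 3 distinct closed tours to check (reversals are equivalent).
Hub - #101 - #102 - #103 - Hub: 38+28+6+14 = 86
Hub - #101 - #103 - #102 - Hub: 38+34+6+18 = 96
Hub - #102 - #101 - #103 - Hub: 18+28+34+14 = 94
The minimum is 86.
One optimal route: Hub → #101 → #102 → #103 → Hub (or its reverse).

86 — the shortest possible round trip.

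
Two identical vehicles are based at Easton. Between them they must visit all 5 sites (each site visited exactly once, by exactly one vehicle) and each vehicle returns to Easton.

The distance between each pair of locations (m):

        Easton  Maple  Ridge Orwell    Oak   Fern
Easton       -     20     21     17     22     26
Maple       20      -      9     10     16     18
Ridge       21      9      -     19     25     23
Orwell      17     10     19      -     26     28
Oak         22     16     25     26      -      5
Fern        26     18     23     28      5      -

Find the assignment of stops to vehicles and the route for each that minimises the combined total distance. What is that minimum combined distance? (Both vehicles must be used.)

There are 2^4 − 1 = 15 ways to divide the 5 stops into two non-empty groups. For each, the best each vehicle can do is its own shortest tour through its group:
  {Maple} + {Ridge, Orwell, Oak, Fern}: 40 + 86 = 126
  {Ridge} + {Maple, Orwell, Oak, Fern}: 42 + 72 = 114
  {Maple, Ridge} + {Orwell, Oak, Fern}: 50 + 72 = 122
  {Orwell} + {Maple, Ridge, Oak, Fern}: 34 + 75 = 109
  {Maple, Orwell} + {Ridge, Oak, Fern}: 47 + 71 = 118
  {Ridge, Orwell} + {Maple, Oak, Fern}: 57 + 65 = 122
  … (15 splits in total)
Best: vehicle 1 Easton → Orwell → Easton = 34; vehicle 2 Easton → Ridge → Maple → Fern → Oak → Easton = 75; combined 109.

109 m — the smallest possible combined total.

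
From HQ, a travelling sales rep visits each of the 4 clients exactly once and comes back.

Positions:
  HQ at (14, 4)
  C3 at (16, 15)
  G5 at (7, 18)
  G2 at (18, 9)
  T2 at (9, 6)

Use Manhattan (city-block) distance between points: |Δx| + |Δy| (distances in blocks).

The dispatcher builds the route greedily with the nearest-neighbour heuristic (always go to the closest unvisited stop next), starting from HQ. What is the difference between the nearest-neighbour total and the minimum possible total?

From HQ: T2=7, G2=9, C3=13, G5=21 → choose T2 (7).
From T2: G2=12, G5=14, C3=16 → choose G2 (12).
From G2: C3=8, G5=20 → choose C3 (8).
From C3: G5=12 → choose G5 (12).
NN route HQ → T2 → G2 → C3 → G5 → HQ costs 60.
Optimal: HQ → G2 → C3 → G5 → T2 → HQ costs 50 (by enumerating all 12 distinct tours).
Excess = 60 − 50 = 10.

The nearest-neighbour route is 10 blocks longer than optimal.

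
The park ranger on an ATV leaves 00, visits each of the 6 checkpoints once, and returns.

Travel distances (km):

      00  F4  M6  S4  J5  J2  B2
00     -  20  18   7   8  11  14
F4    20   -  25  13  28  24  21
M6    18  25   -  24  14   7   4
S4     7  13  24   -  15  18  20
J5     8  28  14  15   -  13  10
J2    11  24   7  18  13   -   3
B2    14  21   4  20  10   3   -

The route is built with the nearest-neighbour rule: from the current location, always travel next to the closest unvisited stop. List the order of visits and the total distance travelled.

At 00 the remaining stops are S4 7, J5 8, J2 11, B2 14, M6 18, F4 20; go to S4.
At S4 the remaining stops are F4 13, J5 15, J2 18, B2 20, M6 24; go to F4.
At F4 the remaining stops are B2 21, J2 24, M6 25, J5 28; go to B2.
At B2 the remaining stops are J2 3, M6 4, J5 10; go to J2.
At J2 the remaining stops are M6 7, J5 13; go to M6.
At M6 the remaining stops are J5 14; go to J5.
Return J5→00: 8.
Total = 7 + 13 + 21 + 3 + 7 + 14 + 8 = 73.

73 km along 00 → S4 → F4 → B2 → J2 → M6 → J5 → 00.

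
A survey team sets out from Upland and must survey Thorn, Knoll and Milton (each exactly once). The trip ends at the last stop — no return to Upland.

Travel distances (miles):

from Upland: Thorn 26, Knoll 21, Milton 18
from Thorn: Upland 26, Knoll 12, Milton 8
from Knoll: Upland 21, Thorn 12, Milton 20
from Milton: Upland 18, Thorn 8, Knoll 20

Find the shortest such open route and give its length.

38 miles — the minimum one-way total.

There are 3! = 6 possible orderings.
Upland - Thorn - Knoll - Milton: 26+12+20 = 58
Upland - Thorn - Milton - Knoll: 26+8+20 = 54
Upland - Knoll - Thorn - Milton: 21+12+8 = 41
Upland - Knoll - Milton - Thorn: 21+20+8 = 49
Upland - Milton - Thorn - Knoll: 18+8+12 = 38
Upland - Milton - Knoll - Thorn: 18+20+12 = 50
The minimum is 38.
One shortest path: Upland → Milton → Thorn → Knoll.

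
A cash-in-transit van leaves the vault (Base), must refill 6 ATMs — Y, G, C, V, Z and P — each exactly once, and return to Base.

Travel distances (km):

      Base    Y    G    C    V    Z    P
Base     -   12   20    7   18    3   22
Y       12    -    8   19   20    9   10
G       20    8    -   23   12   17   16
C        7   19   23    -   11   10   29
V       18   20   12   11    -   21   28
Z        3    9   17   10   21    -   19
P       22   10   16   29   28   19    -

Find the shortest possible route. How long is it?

With 6 stops there are 6!/2 = 360 distinct round trips (a route and its reverse cost the same).
Base→Y→G→C→V→Z→P→Base: 12+8+23+11+21+19+22 = 116
Base→Y→G→C→V→P→Z→Base: 12+8+23+11+28+19+3 = 104
Base→Y→G→C→Z→V→P→Base: 12+8+23+10+21+28+22 = 124
Base→Y→G→C→Z→P→V→Base: 12+8+23+10+19+28+18 = 118
Base→Y→G→C→P→V→Z→Base: 12+8+23+29+28+21+3 = 124
Base→Y→G→C→P→Z→V→Base: 12+8+23+29+19+21+18 = 130
Base→Y→G→V→C→Z→P→Base: 12+8+12+11+10+19+22 = 94
Base→Y→G→V→C→P→Z→Base: 12+8+12+11+29+19+3 = 94
… (352 more)
Base→C→V→G→P→Y→Z→Base: 7+11+12+16+10+9+3 = 68  ← best
The minimum is 68.
One optimal route: Base → C → V → G → P → Y → Z → Base (or its reverse).

Shortest round trip = 68 km.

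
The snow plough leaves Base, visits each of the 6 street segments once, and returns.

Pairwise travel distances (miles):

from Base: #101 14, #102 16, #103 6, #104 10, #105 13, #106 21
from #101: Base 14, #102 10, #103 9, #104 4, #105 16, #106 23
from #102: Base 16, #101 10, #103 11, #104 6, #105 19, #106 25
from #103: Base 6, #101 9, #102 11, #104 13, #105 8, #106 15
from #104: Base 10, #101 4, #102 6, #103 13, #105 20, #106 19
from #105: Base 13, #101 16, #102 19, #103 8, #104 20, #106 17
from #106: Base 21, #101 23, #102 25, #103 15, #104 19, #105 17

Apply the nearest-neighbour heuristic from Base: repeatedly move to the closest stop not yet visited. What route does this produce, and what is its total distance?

Base → [#103:6 / #104:10 / #105:13 / #101:14 / #102:16 / #106:21] → #103 (6)
#103 → [#105:8 / #101:9 / #102:11 / #104:13 / #106:15] → #105 (8)
#105 → [#101:16 / #106:17 / #102:19 / #104:20] → #101 (16)
#101 → [#104:4 / #102:10 / #106:23] → #104 (4)
#104 → [#102:6 / #106:19] → #102 (6)
#102 → [#106:25] → #106 (25)
Return #106→Base: 21.
Total = 6 + 8 + 16 + 4 + 6 + 25 + 21 = 86.

86 miles along Base → #103 → #105 → #101 → #104 → #102 → #106 → Base.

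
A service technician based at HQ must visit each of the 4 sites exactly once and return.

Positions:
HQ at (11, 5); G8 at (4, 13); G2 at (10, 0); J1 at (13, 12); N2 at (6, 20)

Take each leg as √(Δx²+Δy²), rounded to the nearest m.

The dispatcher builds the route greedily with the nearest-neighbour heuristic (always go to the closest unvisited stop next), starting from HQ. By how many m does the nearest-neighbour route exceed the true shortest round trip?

HQ: G2=5, J1=7, G8=11, N2=16 ⇒ G2
G2: J1=12, G8=14, N2=20 ⇒ J1
J1: G8=9, N2=11 ⇒ G8
G8: N2=7 ⇒ N2
NN route HQ → G2 → J1 → G8 → N2 → HQ costs 49.
Optimal: HQ → G2 → G8 → N2 → J1 → HQ costs 44 (by enumerating all 12 distinct tours).
Excess = 49 − 44 = 5.

Excess over optimum: 5 m.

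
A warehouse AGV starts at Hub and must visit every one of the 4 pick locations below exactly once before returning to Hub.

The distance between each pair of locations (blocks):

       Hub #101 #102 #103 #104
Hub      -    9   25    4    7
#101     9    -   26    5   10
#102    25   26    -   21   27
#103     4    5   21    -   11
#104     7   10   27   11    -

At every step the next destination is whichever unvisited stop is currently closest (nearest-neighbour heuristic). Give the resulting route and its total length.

At Hub the remaining stops are #103 4, #104 7, #101 9, #102 25; go to #103.
At #103 the remaining stops are #101 5, #104 11, #102 21; go to #101.
At #101 the remaining stops are #104 10, #102 26; go to #104.
At #104 the remaining stops are #102 27; go to #102.
Return #102→Hub: 25.
Total = 4 + 5 + 10 + 27 + 25 = 71.

Nearest-neighbour total = 71 blocks; route Hub → #103 → #101 → #104 → #102 → Hub.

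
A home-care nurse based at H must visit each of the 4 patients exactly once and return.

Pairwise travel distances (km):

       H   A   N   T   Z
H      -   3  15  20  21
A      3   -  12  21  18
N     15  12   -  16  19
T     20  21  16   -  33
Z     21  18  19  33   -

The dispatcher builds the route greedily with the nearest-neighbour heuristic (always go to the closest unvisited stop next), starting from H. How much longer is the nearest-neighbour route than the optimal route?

The nearest-neighbour route is 9 km longer than optimal.

H: A=3, N=15, T=20, Z=21 ⇒ A
A: N=12, Z=18, T=21 ⇒ N
N: T=16, Z=19 ⇒ T
T: Z=33 ⇒ Z
NN route H → A → N → T → Z → H costs 85.
Optimal: H → A → Z → N → T → H costs 76 (by enumerating all 12 distinct tours).
Excess = 85 − 76 = 9.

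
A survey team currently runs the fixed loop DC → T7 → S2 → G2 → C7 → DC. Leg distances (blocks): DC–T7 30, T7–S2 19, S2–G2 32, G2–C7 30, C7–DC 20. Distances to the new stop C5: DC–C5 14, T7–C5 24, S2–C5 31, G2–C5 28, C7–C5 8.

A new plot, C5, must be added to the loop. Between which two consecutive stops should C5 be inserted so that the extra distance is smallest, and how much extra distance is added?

+2 blocks — insert C5 between C7 and DC.

Insertion cost between consecutive stops i–j is d(i,C5) + d(C5,j) − d(i,j):
  between DC and T7: 14 + 24 − 30 = 8
  between T7 and S2: 24 + 31 − 19 = 36
  between S2 and G2: 31 + 28 − 32 = 27
  between G2 and C7: 28 + 8 − 30 = 6
  between C7 and DC: 8 + 14 − 20 = 2
Cheapest insertion is between C7 and DC, adding 2.
New total = 131 + 2 = 133.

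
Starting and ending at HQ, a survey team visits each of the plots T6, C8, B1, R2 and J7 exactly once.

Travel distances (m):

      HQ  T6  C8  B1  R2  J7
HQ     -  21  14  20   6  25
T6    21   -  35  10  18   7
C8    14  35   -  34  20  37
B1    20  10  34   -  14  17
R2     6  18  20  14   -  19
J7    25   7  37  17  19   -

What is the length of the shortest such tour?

88 m — the shortest possible round trip.

With 5 stops there are 5!/2 = 60 distinct round trips (a route and its reverse cost the same).
HQ → T6 → C8 → B1 → R2 → J7 → HQ: 21+35+34+14+19+25 = 148
HQ → T6 → C8 → B1 → J7 → R2 → HQ: 21+35+34+17+19+6 = 132
HQ → T6 → C8 → R2 → B1 → J7 → HQ: 21+35+20+14+17+25 = 132
HQ → T6 → C8 → R2 → J7 → B1 → HQ: 21+35+20+19+17+20 = 132
HQ → T6 → C8 → J7 → B1 → R2 → HQ: 21+35+37+17+14+6 = 130
HQ → T6 → C8 → J7 → R2 → B1 → HQ: 21+35+37+19+14+20 = 146
HQ → T6 → B1 → C8 → R2 → J7 → HQ: 21+10+34+20+19+25 = 129
HQ → T6 → B1 → C8 → J7 → R2 → HQ: 21+10+34+37+19+6 = 127
HQ → T6 → B1 → R2 → C8 → J7 → HQ: 21+10+14+20+37+25 = 127
HQ → T6 → B1 → R2 → J7 → C8 → HQ: 21+10+14+19+37+14 = 115
HQ → T6 → B1 → J7 → C8 → R2 → HQ: 21+10+17+37+20+6 = 111
HQ → T6 → B1 → J7 → R2 → C8 → HQ: 21+10+17+19+20+14 = 101
HQ → T6 → R2 → C8 → B1 → J7 → HQ: 21+18+20+34+17+25 = 135
HQ → T6 → R2 → C8 → J7 → B1 → HQ: 21+18+20+37+17+20 = 133
… (46 more)
HQ → C8 → J7 → T6 → B1 → R2 → HQ: 14+37+7+10+14+6 = 88  ← best
The minimum is 88.
One optimal route: HQ → C8 → J7 → T6 → B1 → R2 → HQ (or its reverse).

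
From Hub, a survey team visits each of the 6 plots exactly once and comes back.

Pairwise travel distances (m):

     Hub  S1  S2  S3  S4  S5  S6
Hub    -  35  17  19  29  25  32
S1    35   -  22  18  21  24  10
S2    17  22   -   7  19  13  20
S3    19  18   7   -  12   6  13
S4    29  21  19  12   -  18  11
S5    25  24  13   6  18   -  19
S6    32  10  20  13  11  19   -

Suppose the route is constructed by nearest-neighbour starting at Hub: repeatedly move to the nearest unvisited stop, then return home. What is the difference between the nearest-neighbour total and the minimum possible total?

Hub: S2=17, S3=19, S5=25, S4=29, S6=32, S1=35 ⇒ S2
S2: S3=7, S5=13, S4=19, S6=20, S1=22 ⇒ S3
S3: S5=6, S4=12, S6=13, S1=18 ⇒ S5
S5: S4=18, S6=19, S1=24 ⇒ S4
S4: S6=11, S1=21 ⇒ S6
S6: S1=10 ⇒ S1
NN route Hub → S2 → S3 → S5 → S4 → S6 → S1 → Hub costs 104.
Optimal: Hub → S2 → S1 → S6 → S4 → S3 → S5 → Hub costs 103 (by enumerating all 360 distinct tours).
Excess = 104 − 103 = 1.

The nearest-neighbour route is 1 m longer than optimal.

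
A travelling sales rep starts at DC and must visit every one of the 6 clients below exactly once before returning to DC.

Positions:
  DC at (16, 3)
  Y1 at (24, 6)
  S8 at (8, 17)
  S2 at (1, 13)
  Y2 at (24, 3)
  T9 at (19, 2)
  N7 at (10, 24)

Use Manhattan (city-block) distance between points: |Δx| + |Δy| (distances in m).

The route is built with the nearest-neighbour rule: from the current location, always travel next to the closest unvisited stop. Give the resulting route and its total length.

94 m along DC → T9 → Y2 → Y1 → S8 → N7 → S2 → DC.

DC → [T9:4 / Y2:8 / Y1:11 / S8:22 / S2:25 / N7:27] → T9 (4)
T9 → [Y2:6 / Y1:9 / S8:26 / S2:29 / N7:31] → Y2 (6)
Y2 → [Y1:3 / S8:30 / S2:33 / N7:35] → Y1 (3)
Y1 → [S8:27 / S2:30 / N7:32] → S8 (27)
S8 → [N7:9 / S2:11] → N7 (9)
N7 → [S2:20] → S2 (20)
Return S2→DC: 25.
Total = 4 + 6 + 3 + 27 + 9 + 20 + 25 = 94.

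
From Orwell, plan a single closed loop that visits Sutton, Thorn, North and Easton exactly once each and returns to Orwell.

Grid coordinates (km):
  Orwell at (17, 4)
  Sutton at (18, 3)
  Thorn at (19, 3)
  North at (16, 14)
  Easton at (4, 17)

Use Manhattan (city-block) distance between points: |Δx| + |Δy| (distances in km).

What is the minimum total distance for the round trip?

With 4 stops there are 4!/2 = 12 distinct round trips (a route and its reverse cost the same).
Orwell→Sutton→Thorn→North→Easton→Orwell: 2+1+14+15+26 = 58
Orwell→Sutton→Thorn→Easton→North→Orwell: 2+1+29+15+11 = 58
Orwell→Sutton→North→Thorn→Easton→Orwell: 2+13+14+29+26 = 84
Orwell→Sutton→North→Easton→Thorn→Orwell: 2+13+15+29+3 = 62
Orwell→Sutton→Easton→Thorn→North→Orwell: 2+28+29+14+11 = 84
Orwell→Sutton→Easton→North→Thorn→Orwell: 2+28+15+14+3 = 62
Orwell→Thorn→Sutton→North→Easton→Orwell: 3+1+13+15+26 = 58
Orwell→Thorn→Sutton→Easton→North→Orwell: 3+1+28+15+11 = 58
Orwell→Thorn→North→Sutton→Easton→Orwell: 3+14+13+28+26 = 84
Orwell→Thorn→Easton→Sutton→North→Orwell: 3+29+28+13+11 = 84
Orwell→North→Sutton→Thorn→Easton→Orwell: 11+13+1+29+26 = 80
Orwell→North→Thorn→Sutton→Easton→Orwell: 11+14+1+28+26 = 80
The minimum is 58.
One optimal route: Orwell → Sutton → Thorn → North → Easton → Orwell (or its reverse).

58 km — the shortest possible round trip.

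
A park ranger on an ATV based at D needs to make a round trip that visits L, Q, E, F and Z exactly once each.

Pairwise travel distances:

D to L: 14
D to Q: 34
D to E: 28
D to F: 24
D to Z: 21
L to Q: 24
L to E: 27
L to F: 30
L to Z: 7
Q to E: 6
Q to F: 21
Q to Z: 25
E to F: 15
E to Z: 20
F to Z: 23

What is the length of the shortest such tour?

Minimum total distance: 91.

There are 60 distinct closed tours to check (reversals are equivalent).
D→L→Q→E→F→Z→D: 14+24+6+15+23+21 = 103
D→L→Q→E→Z→F→D: 14+24+6+20+23+24 = 111
D→L→Q→F→E→Z→D: 14+24+21+15+20+21 = 115
D→L→Q→F→Z→E→D: 14+24+21+23+20+28 = 130
D→L→Q→Z→E→F→D: 14+24+25+20+15+24 = 122
D→L→Q→Z→F→E→D: 14+24+25+23+15+28 = 129
D→L→E→Q→F→Z→D: 14+27+6+21+23+21 = 112
D→L→E→Q→Z→F→D: 14+27+6+25+23+24 = 119
D→L→E→F→Q→Z→D: 14+27+15+21+25+21 = 123
D→L→E→F→Z→Q→D: 14+27+15+23+25+34 = 138
D→L→E→Z→Q→F→D: 14+27+20+25+21+24 = 131
D→L→E→Z→F→Q→D: 14+27+20+23+21+34 = 139
D→L→F→Q→E→Z→D: 14+30+21+6+20+21 = 112
D→L→F→Q→Z→E→D: 14+30+21+25+20+28 = 138
… (46 more)
D→L→Z→Q→E→F→D: 14+7+25+6+15+24 = 91  ← best
The minimum is 91.
One optimal route: D → L → Z → Q → E → F → D (or its reverse).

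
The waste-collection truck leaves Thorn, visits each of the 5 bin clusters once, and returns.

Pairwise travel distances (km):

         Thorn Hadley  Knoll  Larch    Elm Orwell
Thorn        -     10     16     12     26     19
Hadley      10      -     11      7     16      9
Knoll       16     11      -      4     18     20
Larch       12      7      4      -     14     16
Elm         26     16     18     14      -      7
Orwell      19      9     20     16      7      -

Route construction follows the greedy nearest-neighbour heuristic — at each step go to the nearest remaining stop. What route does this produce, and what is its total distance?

Thorn → [Hadley:10 / Larch:12 / Knoll:16 / Orwell:19 / Elm:26] → Hadley (10)
Hadley → [Larch:7 / Orwell:9 / Knoll:11 / Elm:16] → Larch (7)
Larch → [Knoll:4 / Elm:14 / Orwell:16] → Knoll (4)
Knoll → [Elm:18 / Orwell:20] → Elm (18)
Elm → [Orwell:7] → Orwell (7)
Return Orwell→Thorn: 19.
Total = 10 + 7 + 4 + 18 + 7 + 19 = 65.

Total distance 65 km via the nearest-neighbour route Thorn → Hadley → Larch → Knoll → Elm → Orwell → Thorn.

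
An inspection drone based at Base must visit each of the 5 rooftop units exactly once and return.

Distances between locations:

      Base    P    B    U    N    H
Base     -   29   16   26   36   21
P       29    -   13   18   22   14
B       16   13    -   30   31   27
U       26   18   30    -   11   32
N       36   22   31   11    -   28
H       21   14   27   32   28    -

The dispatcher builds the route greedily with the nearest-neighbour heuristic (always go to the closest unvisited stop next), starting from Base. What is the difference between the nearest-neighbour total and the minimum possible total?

From Base: B=16, H=21, U=26, P=29, N=36 → choose B (16).
From B: P=13, H=27, U=30, N=31 → choose P (13).
From P: H=14, U=18, N=22 → choose H (14).
From H: N=28, U=32 → choose N (28).
From N: U=11 → choose U (11).
NN route Base → B → P → H → N → U → Base costs 108.
Optimal: Base → B → P → U → N → H → Base costs 107 (by enumerating all 60 distinct tours).
Excess = 108 − 107 = 1.

1 longer than the optimal tour.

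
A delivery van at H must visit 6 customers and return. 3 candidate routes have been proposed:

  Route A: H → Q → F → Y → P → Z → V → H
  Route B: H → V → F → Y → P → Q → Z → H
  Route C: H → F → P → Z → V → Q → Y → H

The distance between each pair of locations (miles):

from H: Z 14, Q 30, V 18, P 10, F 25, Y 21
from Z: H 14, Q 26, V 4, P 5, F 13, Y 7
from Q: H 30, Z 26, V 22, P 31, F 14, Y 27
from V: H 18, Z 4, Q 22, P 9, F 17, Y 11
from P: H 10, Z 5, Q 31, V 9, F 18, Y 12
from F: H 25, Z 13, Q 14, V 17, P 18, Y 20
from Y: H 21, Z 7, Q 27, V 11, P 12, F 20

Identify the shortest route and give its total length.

Route A: 30 + 14 + 20 + 12 + 5 + 4 + 18 = 103
Route B: 18 + 17 + 20 + 12 + 31 + 26 + 14 = 138
Route C: 25 + 18 + 5 + 4 + 22 + 27 + 21 = 122

Shortest is Route A, total 103 miles.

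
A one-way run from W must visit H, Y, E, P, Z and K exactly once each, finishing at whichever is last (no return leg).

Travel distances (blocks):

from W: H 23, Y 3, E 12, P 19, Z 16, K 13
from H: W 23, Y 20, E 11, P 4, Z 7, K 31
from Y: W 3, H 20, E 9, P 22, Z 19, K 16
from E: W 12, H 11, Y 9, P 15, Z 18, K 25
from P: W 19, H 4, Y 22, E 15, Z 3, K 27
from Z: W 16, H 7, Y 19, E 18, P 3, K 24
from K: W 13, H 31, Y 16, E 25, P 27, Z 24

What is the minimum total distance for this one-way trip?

There are 6! = 720 possible orderings.
W → H → Y → E → P → Z → K: 23+20+9+15+3+24 = 94
W → H → Y → E → P → K → Z: 23+20+9+15+27+24 = 118
W → H → Y → E → Z → P → K: 23+20+9+18+3+27 = 100
W → H → Y → E → Z → K → P: 23+20+9+18+24+27 = 121
W → H → Y → E → K → P → Z: 23+20+9+25+27+3 = 107
W → H → Y → E → K → Z → P: 23+20+9+25+24+3 = 104
W → H → Y → P → E → Z → K: 23+20+22+15+18+24 = 122
W → H → Y → P → E → K → Z: 23+20+22+15+25+24 = 129
… (712 more)
W → Y → E → H → P → Z → K: 3+9+11+4+3+24 = 54  ← best
The minimum is 54.
One shortest path: W → Y → E → H → P → Z → K.

54 blocks — the minimum one-way total.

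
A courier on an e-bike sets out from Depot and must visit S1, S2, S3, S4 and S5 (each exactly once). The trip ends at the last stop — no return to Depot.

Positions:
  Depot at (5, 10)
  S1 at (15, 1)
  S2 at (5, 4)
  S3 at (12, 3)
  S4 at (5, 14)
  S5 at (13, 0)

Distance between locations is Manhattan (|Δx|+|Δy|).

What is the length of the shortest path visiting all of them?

There are 5! = 120 possible orderings.
Depot→S1→S2→S3→S4→S5: 19+13+8+18+22 = 80
Depot→S1→S2→S3→S5→S4: 19+13+8+4+22 = 66
Depot→S1→S2→S4→S3→S5: 19+13+10+18+4 = 64
Depot→S1→S2→S4→S5→S3: 19+13+10+22+4 = 68
Depot→S1→S2→S5→S3→S4: 19+13+12+4+18 = 66
Depot→S1→S2→S5→S4→S3: 19+13+12+22+18 = 84
Depot→S1→S3→S2→S4→S5: 19+5+8+10+22 = 64
Depot→S1→S3→S2→S5→S4: 19+5+8+12+22 = 66
Depot→S1→S3→S4→S2→S5: 19+5+18+10+12 = 64
Depot→S1→S3→S4→S5→S2: 19+5+18+22+12 = 76
Depot→S1→S3→S5→S2→S4: 19+5+4+12+10 = 50
Depot→S1→S3→S5→S4→S2: 19+5+4+22+10 = 60
Depot→S1→S4→S2→S3→S5: 19+23+10+8+4 = 64
Depot→S1→S4→S2→S5→S3: 19+23+10+12+4 = 68
… (106 more)
Depot→S4→S2→S3→S5→S1: 4+10+8+4+3 = 29  ← best
The minimum is 29.
One shortest path: Depot → S4 → S2 → S3 → S5 → S1.

Minimum one-way distance = 29.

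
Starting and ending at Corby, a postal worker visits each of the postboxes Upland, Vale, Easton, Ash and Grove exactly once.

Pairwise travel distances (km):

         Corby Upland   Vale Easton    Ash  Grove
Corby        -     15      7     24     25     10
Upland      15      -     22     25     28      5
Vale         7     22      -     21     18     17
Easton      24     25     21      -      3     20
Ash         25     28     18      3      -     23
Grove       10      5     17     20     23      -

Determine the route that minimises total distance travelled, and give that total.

68 km — the shortest possible round trip.

Corby → Upland → Vale → Easton → Ash → Grove → Corby: 15+22+21+3+23+10 = 94
Corby → Upland → Vale → Easton → Grove → Ash → Corby: 15+22+21+20+23+25 = 126
Corby → Upland → Vale → Ash → Easton → Grove → Corby: 15+22+18+3+20+10 = 88
Corby → Upland → Vale → Ash → Grove → Easton → Corby: 15+22+18+23+20+24 = 122
Corby → Upland → Vale → Grove → Easton → Ash → Corby: 15+22+17+20+3+25 = 102
Corby → Upland → Vale → Grove → Ash → Easton → Corby: 15+22+17+23+3+24 = 104
Corby → Upland → Easton → Vale → Ash → Grove → Corby: 15+25+21+18+23+10 = 112
Corby → Upland → Easton → Vale → Grove → Ash → Corby: 15+25+21+17+23+25 = 126
Corby → Upland → Easton → Ash → Vale → Grove → Corby: 15+25+3+18+17+10 = 88
Corby → Upland → Easton → Ash → Grove → Vale → Corby: 15+25+3+23+17+7 = 90
Corby → Upland → Easton → Grove → Vale → Ash → Corby: 15+25+20+17+18+25 = 120
Corby → Upland → Easton → Grove → Ash → Vale → Corby: 15+25+20+23+18+7 = 108
Corby → Upland → Ash → Vale → Easton → Grove → Corby: 15+28+18+21+20+10 = 112
Corby → Upland → Ash → Vale → Grove → Easton → Corby: 15+28+18+17+20+24 = 122
… (46 more)
Corby → Upland → Grove → Easton → Ash → Vale → Corby: 15+5+20+3+18+7 = 68  ← best
The minimum is 68.
One optimal route: Corby → Upland → Grove → Easton → Ash → Vale → Corby (or its reverse).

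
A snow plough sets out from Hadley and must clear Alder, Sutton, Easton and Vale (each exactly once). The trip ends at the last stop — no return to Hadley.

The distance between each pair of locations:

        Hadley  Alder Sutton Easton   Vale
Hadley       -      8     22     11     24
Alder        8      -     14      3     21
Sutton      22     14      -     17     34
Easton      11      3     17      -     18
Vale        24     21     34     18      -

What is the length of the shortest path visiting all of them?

There are 4! = 24 possible orderings.
Hadley - Alder - Sutton - Easton - Vale: 8+14+17+18 = 57
Hadley - Alder - Sutton - Vale - Easton: 8+14+34+18 = 74
Hadley - Alder - Easton - Sutton - Vale: 8+3+17+34 = 62
Hadley - Alder - Easton - Vale - Sutton: 8+3+18+34 = 63
Hadley - Alder - Vale - Sutton - Easton: 8+21+34+17 = 80
Hadley - Alder - Vale - Easton - Sutton: 8+21+18+17 = 64
Hadley - Sutton - Alder - Easton - Vale: 22+14+3+18 = 57
Hadley - Sutton - Alder - Vale - Easton: 22+14+21+18 = 75
Hadley - Sutton - Easton - Alder - Vale: 22+17+3+21 = 63
Hadley - Sutton - Easton - Vale - Alder: 22+17+18+21 = 78
Hadley - Sutton - Vale - Alder - Easton: 22+34+21+3 = 80
Hadley - Sutton - Vale - Easton - Alder: 22+34+18+3 = 77
Hadley - Easton - Alder - Sutton - Vale: 11+3+14+34 = 62
Hadley - Easton - Alder - Vale - Sutton: 11+3+21+34 = 69
… (10 more)
The minimum is 57.
One shortest path: Hadley → Alder → Sutton → Easton → Vale.

Minimum one-way distance = 57.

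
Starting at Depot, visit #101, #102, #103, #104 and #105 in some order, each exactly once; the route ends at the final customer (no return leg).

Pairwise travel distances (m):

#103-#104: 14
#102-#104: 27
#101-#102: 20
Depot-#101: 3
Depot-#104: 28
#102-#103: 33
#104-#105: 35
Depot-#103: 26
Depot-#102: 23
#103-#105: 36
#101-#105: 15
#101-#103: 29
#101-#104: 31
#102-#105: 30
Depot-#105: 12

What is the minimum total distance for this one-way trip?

Minimum one-way distance = 88 m.

There are 5! = 120 possible orderings.
Depot→#101→#102→#103→#104→#105: 3+20+33+14+35 = 105
Depot→#101→#102→#103→#105→#104: 3+20+33+36+35 = 127
Depot→#101→#102→#104→#103→#105: 3+20+27+14+36 = 100
Depot→#101→#102→#104→#105→#103: 3+20+27+35+36 = 121
Depot→#101→#102→#105→#103→#104: 3+20+30+36+14 = 103
Depot→#101→#102→#105→#104→#103: 3+20+30+35+14 = 102
Depot→#101→#103→#102→#104→#105: 3+29+33+27+35 = 127
Depot→#101→#103→#102→#105→#104: 3+29+33+30+35 = 130
Depot→#101→#103→#104→#102→#105: 3+29+14+27+30 = 103
Depot→#101→#103→#104→#105→#102: 3+29+14+35+30 = 111
Depot→#101→#103→#105→#102→#104: 3+29+36+30+27 = 125
Depot→#101→#103→#105→#104→#102: 3+29+36+35+27 = 130
Depot→#101→#104→#102→#103→#105: 3+31+27+33+36 = 130
Depot→#101→#104→#102→#105→#103: 3+31+27+30+36 = 127
… (106 more)
Depot→#105→#101→#102→#104→#103: 12+15+20+27+14 = 88  ← best
The minimum is 88.
One shortest path: Depot → #105 → #101 → #102 → #104 → #103.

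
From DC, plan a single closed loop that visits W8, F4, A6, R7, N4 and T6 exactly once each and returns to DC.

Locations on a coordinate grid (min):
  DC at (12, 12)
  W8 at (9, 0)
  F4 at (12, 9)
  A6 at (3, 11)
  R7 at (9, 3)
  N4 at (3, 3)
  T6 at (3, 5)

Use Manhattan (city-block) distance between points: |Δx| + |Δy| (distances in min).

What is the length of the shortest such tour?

DC→W8→F4→A6→R7→N4→T6→DC: 15+12+11+14+6+2+16 = 76
DC→W8→F4→A6→R7→T6→N4→DC: 15+12+11+14+8+2+18 = 80
DC→W8→F4→A6→N4→R7→T6→DC: 15+12+11+8+6+8+16 = 76
DC→W8→F4→A6→N4→T6→R7→DC: 15+12+11+8+2+8+12 = 68
DC→W8→F4→A6→T6→R7→N4→DC: 15+12+11+6+8+6+18 = 76
DC→W8→F4→A6→T6→N4→R7→DC: 15+12+11+6+2+6+12 = 64
DC→W8→F4→R7→A6→N4→T6→DC: 15+12+9+14+8+2+16 = 76
DC→W8→F4→R7→A6→T6→N4→DC: 15+12+9+14+6+2+18 = 76
… (352 more)
DC→F4→W8→R7→N4→T6→A6→DC: 3+12+3+6+2+6+10 = 42  ← best
The minimum is 42.
One optimal route: DC → F4 → W8 → R7 → N4 → T6 → A6 → DC (or its reverse).

Shortest round trip = 42 min.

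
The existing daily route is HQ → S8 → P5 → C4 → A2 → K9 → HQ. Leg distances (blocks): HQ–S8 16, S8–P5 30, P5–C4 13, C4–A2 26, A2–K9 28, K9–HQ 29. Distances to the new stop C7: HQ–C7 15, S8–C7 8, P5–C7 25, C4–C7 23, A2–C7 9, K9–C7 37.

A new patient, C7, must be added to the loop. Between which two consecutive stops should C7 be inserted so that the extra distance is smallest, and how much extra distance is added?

+3 blocks — insert C7 between S8 and P5.

Insertion cost between consecutive stops i–j is d(i,C7) + d(C7,j) − d(i,j):
  between HQ and S8: 15 + 8 − 16 = 7
  between S8 and P5: 8 + 25 − 30 = 3
  between P5 and C4: 25 + 23 − 13 = 35
  between C4 and A2: 23 + 9 − 26 = 6
  between A2 and K9: 9 + 37 − 28 = 18
  between K9 and HQ: 37 + 15 − 29 = 23
Cheapest insertion is between S8 and P5, adding 3.
New total = 142 + 3 = 145.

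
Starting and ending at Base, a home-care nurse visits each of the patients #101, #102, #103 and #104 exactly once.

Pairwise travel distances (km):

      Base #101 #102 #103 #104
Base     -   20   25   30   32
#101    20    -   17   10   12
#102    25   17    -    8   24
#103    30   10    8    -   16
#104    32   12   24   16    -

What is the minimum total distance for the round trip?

81 km — the shortest possible round trip.

Base→#101→#102→#103→#104→Base: 20+17+8+16+32 = 93
Base→#101→#102→#104→#103→Base: 20+17+24+16+30 = 107
Base→#101→#103→#102→#104→Base: 20+10+8+24+32 = 94
Base→#101→#103→#104→#102→Base: 20+10+16+24+25 = 95
Base→#101→#104→#102→#103→Base: 20+12+24+8+30 = 94
Base→#101→#104→#103→#102→Base: 20+12+16+8+25 = 81
Base→#102→#101→#103→#104→Base: 25+17+10+16+32 = 100
Base→#102→#101→#104→#103→Base: 25+17+12+16+30 = 100
Base→#102→#103→#101→#104→Base: 25+8+10+12+32 = 87
Base→#102→#104→#101→#103→Base: 25+24+12+10+30 = 101
Base→#103→#101→#102→#104→Base: 30+10+17+24+32 = 113
Base→#103→#102→#101→#104→Base: 30+8+17+12+32 = 99
The minimum is 81.
One optimal route: Base → #101 → #104 → #103 → #102 → Base (or its reverse).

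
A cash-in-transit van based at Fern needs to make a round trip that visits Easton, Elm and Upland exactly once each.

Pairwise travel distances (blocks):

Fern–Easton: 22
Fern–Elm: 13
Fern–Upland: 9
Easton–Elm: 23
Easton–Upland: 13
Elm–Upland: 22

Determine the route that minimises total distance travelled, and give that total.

Shortest round trip = 58 blocks.

Fern → Easton → Elm → Upland → Fern: 22+23+22+9 = 76
Fern → Easton → Upland → Elm → Fern: 22+13+22+13 = 70
Fern → Elm → Easton → Upland → Fern: 13+23+13+9 = 58
The minimum is 58.
One optimal route: Fern → Elm → Easton → Upland → Fern (or its reverse).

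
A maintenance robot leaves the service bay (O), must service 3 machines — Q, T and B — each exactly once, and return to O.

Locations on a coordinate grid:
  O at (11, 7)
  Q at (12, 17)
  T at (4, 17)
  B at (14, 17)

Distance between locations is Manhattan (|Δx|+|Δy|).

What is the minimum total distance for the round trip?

Shortest round trip = 40.

O - Q - T - B - O: 11+8+10+13 = 42
O - Q - B - T - O: 11+2+10+17 = 40
O - T - Q - B - O: 17+8+2+13 = 40
The minimum is 40.
One optimal route: O → Q → B → T → O (or its reverse).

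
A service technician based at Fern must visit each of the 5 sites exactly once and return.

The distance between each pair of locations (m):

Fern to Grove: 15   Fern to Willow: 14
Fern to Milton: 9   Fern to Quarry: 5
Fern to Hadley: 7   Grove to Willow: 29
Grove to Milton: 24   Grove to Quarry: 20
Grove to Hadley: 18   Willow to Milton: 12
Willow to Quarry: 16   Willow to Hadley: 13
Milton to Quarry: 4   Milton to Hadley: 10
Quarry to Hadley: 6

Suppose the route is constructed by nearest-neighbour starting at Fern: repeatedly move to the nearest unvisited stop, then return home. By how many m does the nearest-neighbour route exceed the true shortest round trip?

Excess over optimum: 9 m.

From Fern: Quarry=5, Hadley=7, Milton=9, Willow=14, Grove=15 → choose Quarry (5).
From Quarry: Milton=4, Hadley=6, Willow=16, Grove=20 → choose Milton (4).
From Milton: Hadley=10, Willow=12, Grove=24 → choose Hadley (10).
From Hadley: Willow=13, Grove=18 → choose Willow (13).
From Willow: Grove=29 → choose Grove (29).
NN route Fern → Quarry → Milton → Hadley → Willow → Grove → Fern costs 76.
Optimal: Fern → Grove → Hadley → Willow → Milton → Quarry → Fern costs 67 (by enumerating all 60 distinct tours).
Excess = 76 − 67 = 9.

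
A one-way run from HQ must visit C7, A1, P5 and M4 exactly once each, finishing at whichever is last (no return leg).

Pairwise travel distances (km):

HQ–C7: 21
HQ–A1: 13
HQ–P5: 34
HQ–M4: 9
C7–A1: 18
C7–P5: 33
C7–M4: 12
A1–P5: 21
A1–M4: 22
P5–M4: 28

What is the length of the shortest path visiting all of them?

60 km — the minimum one-way total.

There are 4! = 24 possible orderings.
HQ - C7 - A1 - P5 - M4: 21+18+21+28 = 88
HQ - C7 - A1 - M4 - P5: 21+18+22+28 = 89
HQ - C7 - P5 - A1 - M4: 21+33+21+22 = 97
HQ - C7 - P5 - M4 - A1: 21+33+28+22 = 104
HQ - C7 - M4 - A1 - P5: 21+12+22+21 = 76
HQ - C7 - M4 - P5 - A1: 21+12+28+21 = 82
HQ - A1 - C7 - P5 - M4: 13+18+33+28 = 92
HQ - A1 - C7 - M4 - P5: 13+18+12+28 = 71
HQ - A1 - P5 - C7 - M4: 13+21+33+12 = 79
HQ - A1 - P5 - M4 - C7: 13+21+28+12 = 74
HQ - A1 - M4 - C7 - P5: 13+22+12+33 = 80
HQ - A1 - M4 - P5 - C7: 13+22+28+33 = 96
HQ - P5 - C7 - A1 - M4: 34+33+18+22 = 107
HQ - P5 - C7 - M4 - A1: 34+33+12+22 = 101
… (10 more)
HQ - M4 - C7 - A1 - P5: 9+12+18+21 = 60  ← best
The minimum is 60.
One shortest path: HQ → M4 → C7 → A1 → P5.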